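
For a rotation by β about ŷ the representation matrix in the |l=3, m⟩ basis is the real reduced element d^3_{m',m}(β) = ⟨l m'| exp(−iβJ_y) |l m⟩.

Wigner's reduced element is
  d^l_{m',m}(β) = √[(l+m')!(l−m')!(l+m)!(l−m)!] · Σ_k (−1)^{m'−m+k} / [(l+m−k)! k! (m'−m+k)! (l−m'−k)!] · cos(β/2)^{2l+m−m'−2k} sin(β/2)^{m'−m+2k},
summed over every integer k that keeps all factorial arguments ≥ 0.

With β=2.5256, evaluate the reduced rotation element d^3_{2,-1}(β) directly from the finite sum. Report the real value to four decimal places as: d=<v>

d=0.6009

d^3_{2,-1}(β=2.5256) via Wigner's sum:
Half-angle: c=0.303150, s=0.952943. N=√(120·1·2·24)=75.894664
k: max(0,(-1)−(2))=0 … min(3+(-1),3−(2))=1
  k=0: (−1)^3·75.8947/(12)·0.3031^3·0.9529^3 = -0.152476
  k=1: (−1)^4·75.8947/(24)·0.3031^1·0.9529^5 = +0.753341
d^3_{2,-1}(2.5256) = -0.152476 +0.753341 = +0.600865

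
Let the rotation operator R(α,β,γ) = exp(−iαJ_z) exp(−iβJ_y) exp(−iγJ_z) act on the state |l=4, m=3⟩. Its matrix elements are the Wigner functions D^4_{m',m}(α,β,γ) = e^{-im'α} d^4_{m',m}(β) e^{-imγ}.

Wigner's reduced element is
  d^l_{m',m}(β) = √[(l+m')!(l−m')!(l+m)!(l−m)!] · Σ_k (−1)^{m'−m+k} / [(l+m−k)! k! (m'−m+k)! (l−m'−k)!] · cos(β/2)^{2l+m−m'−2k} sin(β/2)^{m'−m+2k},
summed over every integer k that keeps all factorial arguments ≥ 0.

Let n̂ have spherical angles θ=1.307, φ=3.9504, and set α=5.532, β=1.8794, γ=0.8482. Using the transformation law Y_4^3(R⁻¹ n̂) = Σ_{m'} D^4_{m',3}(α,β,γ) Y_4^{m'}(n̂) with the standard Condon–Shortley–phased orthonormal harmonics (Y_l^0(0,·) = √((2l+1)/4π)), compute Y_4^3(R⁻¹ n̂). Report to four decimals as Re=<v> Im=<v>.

Re=-0.0164 Im=-0.1090

Need the full column D^4_{m',3} for m'=−4..4 at α=5.532, β=1.8794, γ=0.8482.
cos(β/2)=0.590030, sin(β/2)=0.807381
d^4_{-4,3}: single k=7 term ⇒ +0.373224;  D = +0.277158+0.249959i
d^4_{-3,3}: k∈[6..7] ⇒ +0.675022 -0.180563 = +0.494459;  D = +0.042356+0.492642i
d^4_{-2,3}: k∈[5..6] ⇒ +0.791045 -0.493729 = +0.297316;  D = -0.183559+0.233886i
d^4_{-1,3}: k∈[4..5] ⇒ +0.681288 -0.765403 = -0.084116;  D = +0.083118-0.012919i
d^4_{0,3}: k∈[3..4] ⇒ +0.445319 -0.833834 = -0.388515;  D = +0.321314+0.218407i
d^4_{1,3}: k∈[2..3] ⇒ +0.218310 -0.681288 = -0.462978;  D = +0.102218+0.451553i
d^4_{2,3}: k∈[1..2] ⇒ +0.075208 -0.422467 = -0.347259;  D = -0.175121+0.299869i
d^4_{3,3}: k∈[0..1] ⇒ +0.014689 -0.192531 = -0.177842;  D = -0.170363+0.051032i
d^4_{4,3}: single k=0 term ⇒ -0.056852;  D = -0.050939-0.025246i
Y_4^{m'}(θ=1.307,φ=3.9504) and Σ D·Y over m':
  (+0.2772+0.2500i)·(-0.3827+0.0359i)  (+0.0424+0.4926i)·(+0.2217+0.1926i)  (-0.1836+0.2339i)·(+0.0076+0.1632i)  (+0.0831-0.0129i)·(+0.2075-0.2175i)  (+0.3213+0.2184i)·(+0.1187+0.0000i)  (+0.1022+0.4516i)·(-0.2075-0.2175i)  (-0.1751+0.2999i)·(+0.0076-0.1632i)  (-0.1704+0.0510i)·(-0.2217+0.1926i)  (-0.0509-0.0252i)·(-0.3827-0.0359i)
Y_4^3(R⁻¹ n̂) = -0.016409-0.109011i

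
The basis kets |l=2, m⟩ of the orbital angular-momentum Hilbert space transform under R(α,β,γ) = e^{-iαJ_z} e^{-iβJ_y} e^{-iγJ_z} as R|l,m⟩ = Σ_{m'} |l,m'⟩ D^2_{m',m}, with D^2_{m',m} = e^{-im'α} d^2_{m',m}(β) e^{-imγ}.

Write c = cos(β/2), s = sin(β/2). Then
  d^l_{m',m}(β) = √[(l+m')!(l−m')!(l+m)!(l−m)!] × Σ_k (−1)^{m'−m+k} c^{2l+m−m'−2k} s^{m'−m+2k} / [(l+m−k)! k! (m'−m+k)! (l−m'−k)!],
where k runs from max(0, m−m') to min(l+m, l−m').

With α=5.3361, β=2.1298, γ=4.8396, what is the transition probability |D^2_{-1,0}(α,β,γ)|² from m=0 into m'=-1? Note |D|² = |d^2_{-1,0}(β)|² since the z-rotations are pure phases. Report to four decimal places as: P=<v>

Split into d^2_{-1,0}(β=2.1298) × two z-phases.
c=cos(2.1298/2)=0.484592, s=sin(2.1298/2)=0.874740; N=√[1·6·2·2]=4.898979
k: max(0,(0)−(-1))=1 … min(2+(0),2−(-1))=2
  k=1: (−1)^0·4.8990/(2)·0.4846^3·0.8747^1 = +0.243828
  k=2: (−1)^1·4.8990/(2)·0.4846^1·0.8747^3 = -0.794491
d^2_{-1,0}(2.1298) = +0.243828 -0.794491 = -0.550664
|D^2_{-1,0}|² = |d^2_{-1,0}(β)|² = (-0.550664)² = 0.303231 (the z-rotation phases have unit modulus)

P=0.3032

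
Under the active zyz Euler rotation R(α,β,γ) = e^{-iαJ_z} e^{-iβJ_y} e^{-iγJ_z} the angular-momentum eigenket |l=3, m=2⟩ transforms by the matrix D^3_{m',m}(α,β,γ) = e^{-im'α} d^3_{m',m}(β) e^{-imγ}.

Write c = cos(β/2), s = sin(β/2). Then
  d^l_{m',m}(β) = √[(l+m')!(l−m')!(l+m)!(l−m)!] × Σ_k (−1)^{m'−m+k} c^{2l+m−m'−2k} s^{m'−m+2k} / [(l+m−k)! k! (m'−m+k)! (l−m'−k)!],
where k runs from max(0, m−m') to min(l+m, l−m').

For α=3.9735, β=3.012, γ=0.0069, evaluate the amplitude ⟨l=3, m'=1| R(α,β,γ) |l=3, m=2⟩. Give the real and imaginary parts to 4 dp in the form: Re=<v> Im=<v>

Re=0.0011 Im=-0.0013

Split into d^3_{1,2}(β=3.012) × two z-phases.
Half-angle: c=0.064751, s=0.997901. N=√(24·2·120·1)=75.894664
The bounds max(0,m−m')=1 and min(l+m,l−m')=2 give 2 terms
  k=1: (−1)^0·75.8947/(24)·0.0648^5·0.9979^1 = +0.000004
  k=2: (−1)^1·75.8947/(12)·0.0648^3·0.9979^3 = -0.001706
d^3_{1,2}(3.012) = +0.000004 -0.001706 = -0.001703
D = (-0.673467+0.739217i)·(-0.001703)·(+0.999905-0.013800i) = +0.001129-0.001274i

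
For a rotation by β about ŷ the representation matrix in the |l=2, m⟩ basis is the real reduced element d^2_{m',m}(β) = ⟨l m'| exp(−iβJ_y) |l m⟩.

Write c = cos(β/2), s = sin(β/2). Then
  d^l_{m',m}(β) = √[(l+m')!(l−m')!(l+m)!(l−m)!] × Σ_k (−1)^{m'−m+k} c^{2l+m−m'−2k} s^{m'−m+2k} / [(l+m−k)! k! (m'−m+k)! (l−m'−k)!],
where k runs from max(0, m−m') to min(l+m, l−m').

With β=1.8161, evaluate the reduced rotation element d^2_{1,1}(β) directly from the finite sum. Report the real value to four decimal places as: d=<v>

d=-0.5624

d^2_{1,1}(β=1.8161) via Wigner's sum:
c=cos(1.8161/2)=0.615284, s=sin(1.8161/2)=0.788305; N=√[6·1·6·1]=6.000000
k: max(0,(1)−(1))=0 … min(2+(1),2−(1))=1
  k=0: (−1)^0·6.0000/(6)·0.6153^4·0.7883^0 = +0.143319
  k=1: (−1)^1·6.0000/(2)·0.6153^2·0.7883^2 = -0.705768
d^2_{1,1}(1.8161) = +0.143319 -0.705768 = -0.562449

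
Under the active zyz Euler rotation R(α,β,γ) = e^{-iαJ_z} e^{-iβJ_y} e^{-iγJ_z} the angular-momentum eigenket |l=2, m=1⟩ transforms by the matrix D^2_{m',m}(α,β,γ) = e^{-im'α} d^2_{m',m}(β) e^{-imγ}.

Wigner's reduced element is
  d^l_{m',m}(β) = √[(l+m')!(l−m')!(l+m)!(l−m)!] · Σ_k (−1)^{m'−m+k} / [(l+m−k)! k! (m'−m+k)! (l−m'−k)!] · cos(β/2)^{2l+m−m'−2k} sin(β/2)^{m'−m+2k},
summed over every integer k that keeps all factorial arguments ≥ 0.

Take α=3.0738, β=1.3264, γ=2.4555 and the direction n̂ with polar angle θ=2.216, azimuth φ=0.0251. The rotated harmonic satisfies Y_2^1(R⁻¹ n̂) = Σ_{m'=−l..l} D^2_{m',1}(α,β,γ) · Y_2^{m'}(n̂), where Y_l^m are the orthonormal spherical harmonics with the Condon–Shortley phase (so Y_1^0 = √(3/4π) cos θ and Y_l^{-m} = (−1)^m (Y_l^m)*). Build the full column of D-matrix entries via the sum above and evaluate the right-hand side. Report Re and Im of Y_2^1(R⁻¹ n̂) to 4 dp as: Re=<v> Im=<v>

Need the full column D^2_{m',1} for m'=−2..2 at α=3.0738, β=1.3264, γ=2.4555.
cos(β/2)=0.788026, sin(β/2)=0.615642
d^2_{-2,1}: single k=3 term ⇒ +0.367752;  D = -0.313420-0.192378i
d^2_{-1,1}: k∈[2..3] ⇒ +0.706088 -0.143652 = +0.562436;  D = +0.458309+0.326016i
d^2_{0,1}: k∈[1..2] ⇒ +0.737948 -0.450402 = +0.287546;  D = -0.222482-0.182166i
d^2_{1,1}: k∈[0..1] ⇒ +0.385623 -0.706088 = -0.320465;  D = -0.233630-0.219351i
d^2_{2,1}: single k=0 term ⇒ -0.602532;  D = +0.410320+0.441228i
Y_2^{m'}(θ=2.216,φ=0.0251) and Σ D·Y over m':
  (-0.3134-0.1924i)·(+0.2463-0.0124i)  (+0.4583+0.3260i)·(-0.3711+0.0093i)  (-0.2225-0.1822i)·(+0.0268+0.0000i)  (-0.2336-0.2194i)·(+0.3711+0.0093i)  (+0.4103+0.4412i)·(+0.2463+0.0124i)
Y_2^1(R⁻¹ n̂) = -0.247687-0.134916i

Re=-0.2477 Im=-0.1349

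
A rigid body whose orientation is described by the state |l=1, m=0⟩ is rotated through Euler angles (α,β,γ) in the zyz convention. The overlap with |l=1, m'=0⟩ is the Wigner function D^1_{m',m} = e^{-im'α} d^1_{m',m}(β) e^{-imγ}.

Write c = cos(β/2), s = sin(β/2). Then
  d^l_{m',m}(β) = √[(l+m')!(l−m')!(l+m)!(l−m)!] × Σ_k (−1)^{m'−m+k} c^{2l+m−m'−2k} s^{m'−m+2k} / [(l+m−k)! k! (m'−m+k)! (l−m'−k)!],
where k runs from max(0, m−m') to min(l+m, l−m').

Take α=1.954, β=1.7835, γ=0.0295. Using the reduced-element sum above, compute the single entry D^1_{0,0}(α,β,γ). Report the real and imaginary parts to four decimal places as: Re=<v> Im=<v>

Re=-0.2111 Im=0.0000

First d^1_{0,0}(β=1.7835), then the phase factors e^{-i(0)α} and e^{-i(0)γ}:
Half-angle: c=0.628051, s=0.778172. N=√(1·1·1·1)=1.000000
The bounds max(0,m−m')=0 and min(l+m,l−m')=1 give 2 terms
  k=0: (−1)^0·1.0000/(1)·0.6281^2·0.7782^0 = +0.394448
  k=1: (−1)^1·1.0000/(1)·0.6281^0·0.7782^2 = -0.605552
d^1_{0,0}(1.7835) = +0.394448 -0.605552 = -0.211103
Attach z-rotation phases: D = e^{-i(0)(1.954)}·(-0.211103)·e^{-i(0)(0.0295)} = -0.211103+0.000000i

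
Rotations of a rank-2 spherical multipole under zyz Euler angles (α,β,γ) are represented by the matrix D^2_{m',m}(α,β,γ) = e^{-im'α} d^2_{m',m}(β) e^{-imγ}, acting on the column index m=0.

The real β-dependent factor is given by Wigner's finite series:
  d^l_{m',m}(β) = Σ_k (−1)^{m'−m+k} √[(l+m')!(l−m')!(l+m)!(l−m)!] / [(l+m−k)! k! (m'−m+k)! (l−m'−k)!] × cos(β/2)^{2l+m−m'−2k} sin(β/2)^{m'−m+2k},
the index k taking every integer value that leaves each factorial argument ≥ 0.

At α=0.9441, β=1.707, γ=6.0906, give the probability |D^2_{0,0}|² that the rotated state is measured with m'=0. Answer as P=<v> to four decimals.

Split into d^2_{0,0}(β=1.707) × two z-phases.
Half-angle: c=0.657350, s=0.753586. N=√(2·2·2·2)=4.000000
Admissible k: 0..2 (factorial args all ≥0)
  k=0: (−1)^0·4.0000/(4)·0.6573^4·0.7536^0 = +0.186718
  k=1: (−1)^1·4.0000/(1)·0.6573^2·0.7536^2 = -0.981563
  k=2: (−1)^2·4.0000/(4)·0.6573^0·0.7536^4 = +0.322501
d^2_{0,0}(1.707) = +0.186718 -0.981563 +0.322501 = -0.472344
|D^2_{0,0}|² = |d^2_{0,0}(β)|² = (-0.472344)² = 0.223109 (the z-rotation phases have unit modulus)

P=0.2231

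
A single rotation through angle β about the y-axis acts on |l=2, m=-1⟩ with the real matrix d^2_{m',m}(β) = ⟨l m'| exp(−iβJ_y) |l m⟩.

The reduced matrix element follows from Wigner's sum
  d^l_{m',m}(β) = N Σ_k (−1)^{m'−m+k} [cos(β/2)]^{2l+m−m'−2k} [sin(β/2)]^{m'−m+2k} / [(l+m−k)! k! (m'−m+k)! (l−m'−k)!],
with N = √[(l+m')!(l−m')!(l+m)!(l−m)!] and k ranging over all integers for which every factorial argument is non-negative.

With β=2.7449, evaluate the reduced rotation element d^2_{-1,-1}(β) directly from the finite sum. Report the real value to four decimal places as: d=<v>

d^2_{-1,-1}(β=2.7449) via Wigner's sum:
With c≡cos(β/2)=0.197048 and s≡sin(β/2)=0.980394, N=[1·6·1·6]^{1/2}=6.000000
The bounds max(0,m−m')=0 and min(l+m,l−m')=1 give 2 terms
  k=0: (−1)^0·6.0000/(6)·0.1970^4·0.9804^0 = +0.001508
  k=1: (−1)^1·6.0000/(2)·0.1970^2·0.9804^2 = -0.111961
d^2_{-1,-1}(2.7449) = +0.001508 -0.111961 = -0.110454

d=-0.1105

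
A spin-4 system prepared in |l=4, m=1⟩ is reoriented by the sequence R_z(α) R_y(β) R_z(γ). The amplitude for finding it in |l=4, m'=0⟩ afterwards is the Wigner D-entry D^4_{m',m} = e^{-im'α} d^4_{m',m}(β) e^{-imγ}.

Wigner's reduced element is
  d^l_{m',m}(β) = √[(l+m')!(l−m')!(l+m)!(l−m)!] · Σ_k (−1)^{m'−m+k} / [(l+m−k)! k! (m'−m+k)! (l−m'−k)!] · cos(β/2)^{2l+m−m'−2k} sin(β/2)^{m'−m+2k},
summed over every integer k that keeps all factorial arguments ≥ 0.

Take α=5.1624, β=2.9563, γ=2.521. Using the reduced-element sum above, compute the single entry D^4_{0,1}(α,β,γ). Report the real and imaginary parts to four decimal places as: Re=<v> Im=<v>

First d^4_{0,1}(β=2.9563), then the phase factors e^{-i(0)α} and e^{-i(1)γ}:
With c≡cos(β/2)=0.092514 and s≡sin(β/2)=0.995711, N=[24·24·120·6]^{1/2}=643.987578
Admissible k: 1..4 (factorial args all ≥0)
  k=1: (−1)^0·643.9876/(144)·0.0925^7·0.9957^1 = +0.000000
  k=2: (−1)^1·643.9876/(24)·0.0925^5·0.9957^3 = -0.000180
  k=3: (−1)^2·643.9876/(24)·0.0925^3·0.9957^5 = +0.020795
  k=4: (−1)^3·643.9876/(144)·0.0925^1·0.9957^7 = -0.401473
d^4_{0,1}(2.9563) = +0.000000 -0.000180 +0.020795 -0.401473 = -0.380857
D = (+1.000000+0.000000i)·(-0.380857)·(-0.813534-0.581517i) = +0.309840+0.221475i

Re=0.3098 Im=0.2215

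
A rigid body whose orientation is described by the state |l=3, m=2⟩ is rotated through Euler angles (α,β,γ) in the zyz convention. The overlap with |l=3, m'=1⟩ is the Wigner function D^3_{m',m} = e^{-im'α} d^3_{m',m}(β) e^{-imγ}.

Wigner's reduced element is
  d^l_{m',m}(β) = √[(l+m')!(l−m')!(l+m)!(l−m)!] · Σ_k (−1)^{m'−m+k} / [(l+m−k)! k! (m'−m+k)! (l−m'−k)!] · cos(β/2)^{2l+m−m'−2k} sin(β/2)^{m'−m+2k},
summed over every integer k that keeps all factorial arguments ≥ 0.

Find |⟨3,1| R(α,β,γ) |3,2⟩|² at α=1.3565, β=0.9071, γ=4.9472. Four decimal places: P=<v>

First d^3_{1,2}(β=0.9071), then the phase factors e^{-i(1)α} and e^{-i(2)γ}:
With c≡cos(β/2)=0.898897 and s≡sin(β/2)=0.438159, N=[24·2·120·1]^{1/2}=75.894664
Admissible k: 1..2 (factorial args all ≥0)
  k=1: (−1)^0·75.8947/(24)·0.8989^5·0.4382^1 = +0.813172
  k=2: (−1)^1·75.8947/(12)·0.8989^3·0.4382^3 = -0.386417
d^3_{1,2}(0.9071) = +0.813172 -0.386417 = +0.426755
|D^3_{1,2}|² = |d^3_{1,2}(β)|² = (+0.426755)² = 0.182120 (the z-rotation phases have unit modulus)

P=0.1821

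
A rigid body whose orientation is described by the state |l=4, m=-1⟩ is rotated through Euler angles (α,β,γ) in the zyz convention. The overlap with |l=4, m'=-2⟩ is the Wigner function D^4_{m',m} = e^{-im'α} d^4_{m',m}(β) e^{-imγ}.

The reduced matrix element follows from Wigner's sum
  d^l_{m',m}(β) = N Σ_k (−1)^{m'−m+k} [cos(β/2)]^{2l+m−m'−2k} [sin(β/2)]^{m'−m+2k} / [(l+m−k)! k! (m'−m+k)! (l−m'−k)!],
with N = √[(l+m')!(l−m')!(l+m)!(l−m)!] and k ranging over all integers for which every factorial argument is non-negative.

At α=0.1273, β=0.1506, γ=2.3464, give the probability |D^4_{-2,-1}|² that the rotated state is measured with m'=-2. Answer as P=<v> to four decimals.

D^4_{-2,-1}(0.1273,0.1506,2.3464) = e^{-i·-2·0.1273}·d^4_{-2,-1}(0.1506)·e^{-i·-1·2.3464}. Compute d first:
Half-angle: c=0.997166, s=0.075229. N=√(2·720·6·120)=1018.233765
k: max(0,(-1)−(-2))=1 … min(4+(-1),4−(-2))=3
  k=1: (−1)^0·1018.2338/(240)·0.9972^7·0.0752^1 = +0.312892
  k=2: (−1)^1·1018.2338/(48)·0.9972^5·0.0752^3 = -0.008904
  k=3: (−1)^2·1018.2338/(72)·0.9972^3·0.0752^5 = +0.000034
d^4_{-2,-1}(0.1506) = +0.312892 -0.008904 +0.000034 = +0.304021
|D^4_{-2,-1}|² = |d^4_{-2,-1}(β)|² = (+0.304021)² = 0.092429 (the z-rotation phases have unit modulus)

P=0.0924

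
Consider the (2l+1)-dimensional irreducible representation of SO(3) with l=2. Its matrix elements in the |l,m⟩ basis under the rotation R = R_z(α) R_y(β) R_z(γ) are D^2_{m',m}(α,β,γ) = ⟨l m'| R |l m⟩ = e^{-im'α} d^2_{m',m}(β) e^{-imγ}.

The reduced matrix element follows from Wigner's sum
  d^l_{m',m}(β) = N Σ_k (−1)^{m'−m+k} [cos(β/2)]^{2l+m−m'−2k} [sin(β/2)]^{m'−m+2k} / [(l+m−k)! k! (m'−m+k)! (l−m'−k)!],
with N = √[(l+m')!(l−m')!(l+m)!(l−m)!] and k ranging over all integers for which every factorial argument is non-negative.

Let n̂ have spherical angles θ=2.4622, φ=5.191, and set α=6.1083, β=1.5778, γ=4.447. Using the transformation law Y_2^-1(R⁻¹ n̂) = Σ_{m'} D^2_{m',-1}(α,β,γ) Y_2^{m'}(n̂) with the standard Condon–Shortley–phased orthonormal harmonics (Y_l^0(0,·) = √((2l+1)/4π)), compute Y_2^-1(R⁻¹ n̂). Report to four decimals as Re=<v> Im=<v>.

Need the full column D^2_{m',-1} for m'=−2..2 at α=6.1083, β=1.5778, γ=4.447.
cos(β/2)=0.704626, sin(β/2)=0.709579
d^2_{-2,-1}: single k=1 term ⇒ +0.496486;  D = -0.286517-0.405471i
d^2_{-1,-1}: k∈[0..1] ⇒ +0.246510 -0.749963 = -0.503453;  D = +0.214565+0.455441i
d^2_{0,-1}: k∈[0..1] ⇒ -0.608069 +0.616646 = +0.008577;  D = -0.002250-0.008277i
d^2_{1,-1}: k∈[0..1] ⇒ +0.749963 -0.253514 = +0.496449;  D = -0.044869-0.494417i
d^2_{2,-1}: single k=0 term ⇒ -0.503489;  D = -0.042435+0.501698i
Y_2^{m'}(θ=2.4622,φ=5.191) and Σ D·Y over m':
  (-0.2865-0.4055i)·(-0.0878+0.1247i)  (+0.2146+0.4554i)·(-0.1739-0.3352i)  (-0.0022-0.0083i)·(+0.2572+0.0000i)  (-0.0449-0.4944i)·(+0.1739-0.3352i)  (-0.0424+0.5017i)·(-0.0878-0.1247i)
Y_2^-1(R⁻¹ n̂) = +0.083227-0.263086i

Re=0.0832 Im=-0.2631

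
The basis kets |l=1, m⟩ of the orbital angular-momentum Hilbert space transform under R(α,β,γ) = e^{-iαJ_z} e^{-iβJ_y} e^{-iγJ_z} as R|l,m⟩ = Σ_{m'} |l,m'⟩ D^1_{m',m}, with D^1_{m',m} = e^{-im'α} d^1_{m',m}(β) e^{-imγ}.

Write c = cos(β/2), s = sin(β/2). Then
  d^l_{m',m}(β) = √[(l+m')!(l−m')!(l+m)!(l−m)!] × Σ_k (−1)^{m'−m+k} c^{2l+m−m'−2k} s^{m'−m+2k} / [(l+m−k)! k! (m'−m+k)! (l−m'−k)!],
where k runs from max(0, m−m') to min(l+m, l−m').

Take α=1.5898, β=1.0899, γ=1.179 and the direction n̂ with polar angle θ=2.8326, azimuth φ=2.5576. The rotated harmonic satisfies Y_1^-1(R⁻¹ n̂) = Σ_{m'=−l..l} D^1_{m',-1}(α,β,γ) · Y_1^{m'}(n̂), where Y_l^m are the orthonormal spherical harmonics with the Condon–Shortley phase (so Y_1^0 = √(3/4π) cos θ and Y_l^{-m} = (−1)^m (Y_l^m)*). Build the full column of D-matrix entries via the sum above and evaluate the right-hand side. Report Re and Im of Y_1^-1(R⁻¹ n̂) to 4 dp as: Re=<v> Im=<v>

Re=0.2019 Im=0.2621

Need the full column D^1_{m',-1} for m'=−1..1 at α=1.5898, β=1.0899, γ=1.179.
cos(β/2)=0.855153, sin(β/2)=0.518375
d^1_{-1,-1}: single k=0 term ⇒ +0.731287;  D = -0.681058+0.266348i
d^1_{0,-1}: single k=0 term ⇒ -0.626907;  D = -0.239384-0.579403i
d^1_{1,-1}: single k=0 term ⇒ +0.268713;  D = +0.246357-0.107309i
Y_1^{m'}(θ=2.8326,φ=2.5576) and Σ D·Y over m':
  (-0.6811+0.2663i)·(-0.0877-0.0579i)  (-0.2394-0.5794i)·(-0.4655+0.0000i)  (+0.2464-0.1073i)·(+0.0877-0.0579i)
Y_1^-1(R⁻¹ n̂) = +0.201927+0.262120i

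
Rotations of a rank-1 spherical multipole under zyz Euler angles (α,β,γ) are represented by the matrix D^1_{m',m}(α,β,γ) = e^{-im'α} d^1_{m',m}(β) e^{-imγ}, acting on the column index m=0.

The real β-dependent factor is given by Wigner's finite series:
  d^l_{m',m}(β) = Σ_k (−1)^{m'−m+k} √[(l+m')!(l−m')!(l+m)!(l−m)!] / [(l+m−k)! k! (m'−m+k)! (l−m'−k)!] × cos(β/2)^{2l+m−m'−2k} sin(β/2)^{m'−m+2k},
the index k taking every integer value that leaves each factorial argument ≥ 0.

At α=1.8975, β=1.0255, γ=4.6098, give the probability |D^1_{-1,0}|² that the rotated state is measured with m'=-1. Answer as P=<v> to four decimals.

First d^1_{-1,0}(β=1.0255), then the phase factors e^{-i(-1)α} and e^{-i(0)γ}:
c=cos(1.0255/2)=0.871399, s=sin(1.0255/2)=0.490575; N=√[1·2·1·1]=1.414214
k: max(0,(0)−(-1))=1 … min(1+(0),1−(-1))=1
  k=1: (−1)^0·1.4142/(1)·0.8714^1·0.4906^1 = +0.604558
d^1_{-1,0}(1.0255) = +0.604558
|D^1_{-1,0}|² = |d^1_{-1,0}(β)|² = (+0.604558)² = 0.365490 (the z-rotation phases have unit modulus)

P=0.3655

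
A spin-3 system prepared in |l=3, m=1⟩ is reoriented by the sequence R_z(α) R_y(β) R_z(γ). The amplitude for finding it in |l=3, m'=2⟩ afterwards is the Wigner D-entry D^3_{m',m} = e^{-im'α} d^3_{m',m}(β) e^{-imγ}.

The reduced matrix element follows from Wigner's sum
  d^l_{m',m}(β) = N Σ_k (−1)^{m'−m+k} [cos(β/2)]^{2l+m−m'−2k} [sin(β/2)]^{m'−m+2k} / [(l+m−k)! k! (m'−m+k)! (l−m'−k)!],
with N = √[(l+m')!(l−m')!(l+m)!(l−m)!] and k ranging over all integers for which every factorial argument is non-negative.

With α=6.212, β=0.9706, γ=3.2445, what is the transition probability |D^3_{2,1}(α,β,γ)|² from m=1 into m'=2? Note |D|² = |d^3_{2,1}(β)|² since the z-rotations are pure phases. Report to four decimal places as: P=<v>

First d^3_{2,1}(β=0.9706), then the phase factors e^{-i(2)α} and e^{-i(1)γ}:
Half-angle: c=0.884535, s=0.466474. N=√(120·1·24·2)=75.894664
k: max(0,(1)−(2))=0 … min(3+(1),3−(2))=1
  k=0: (−1)^1·75.8947/(24)·0.8845^5·0.4665^1 = -0.798734
  k=1: (−1)^2·75.8947/(12)·0.8845^3·0.4665^3 = +0.444280
d^3_{2,1}(0.9706) = -0.798734 +0.444280 = -0.354454
|D^3_{2,1}|² = |d^3_{2,1}(β)|² = (-0.354454)² = 0.125638 (the z-rotation phases have unit modulus)

P=0.1256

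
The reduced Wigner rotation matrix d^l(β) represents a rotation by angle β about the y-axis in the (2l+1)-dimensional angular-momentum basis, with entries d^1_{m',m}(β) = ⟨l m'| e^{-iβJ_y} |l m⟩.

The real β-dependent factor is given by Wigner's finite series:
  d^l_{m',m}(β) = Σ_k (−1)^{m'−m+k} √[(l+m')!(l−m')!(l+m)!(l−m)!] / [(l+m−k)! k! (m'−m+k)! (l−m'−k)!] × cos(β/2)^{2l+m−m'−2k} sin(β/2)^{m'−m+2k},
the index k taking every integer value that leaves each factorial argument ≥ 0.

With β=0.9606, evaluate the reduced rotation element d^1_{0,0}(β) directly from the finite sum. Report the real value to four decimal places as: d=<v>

d^1_{0,0}(β=0.9606) via Wigner's sum:
Half-angle: c=0.886856, s=0.462045. N=√(1·1·1·1)=1.000000
k: max(0,(0)−(0))=0 … min(1+(0),1−(0))=1
  k=0: (−1)^0·1.0000/(1)·0.8869^2·0.4620^0 = +0.786514
  k=1: (−1)^1·1.0000/(1)·0.8869^0·0.4620^2 = -0.213486
d^1_{0,0}(0.9606) = +0.786514 -0.213486 = +0.573028

d=0.5730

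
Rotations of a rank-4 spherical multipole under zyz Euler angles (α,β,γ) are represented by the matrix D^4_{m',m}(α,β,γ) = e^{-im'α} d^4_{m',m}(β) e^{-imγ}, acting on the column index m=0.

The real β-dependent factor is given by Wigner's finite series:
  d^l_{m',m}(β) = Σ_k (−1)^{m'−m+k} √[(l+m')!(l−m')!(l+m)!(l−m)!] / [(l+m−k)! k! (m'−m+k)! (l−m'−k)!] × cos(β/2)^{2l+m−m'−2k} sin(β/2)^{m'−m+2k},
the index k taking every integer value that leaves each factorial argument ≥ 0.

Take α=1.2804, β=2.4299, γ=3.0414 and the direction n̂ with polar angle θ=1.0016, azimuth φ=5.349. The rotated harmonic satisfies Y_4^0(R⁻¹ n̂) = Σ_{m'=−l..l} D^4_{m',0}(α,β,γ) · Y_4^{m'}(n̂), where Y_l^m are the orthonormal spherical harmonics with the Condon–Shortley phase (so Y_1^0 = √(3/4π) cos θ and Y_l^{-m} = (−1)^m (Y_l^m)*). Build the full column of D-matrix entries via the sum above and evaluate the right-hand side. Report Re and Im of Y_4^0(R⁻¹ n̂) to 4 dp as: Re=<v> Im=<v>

Need the full column D^4_{m',0} for m'=−4..4 at α=1.2804, β=2.4299, γ=3.0414.
cos(β/2)=0.348384, sin(β/2)=0.937352
d^4_{-4,0}: single k=4 term ⇒ +0.095146;  D = +0.037857-0.087290i
d^4_{-3,0}: k∈[3..4] ⇒ +0.050011 -0.362036 = -0.312025;  D = +0.238729+0.200918i
d^4_{-2,0}: k∈[2..4] ⇒ +0.014903 -0.287695 +0.781004 = +0.508212;  D = -0.424879+0.278849i
d^4_{-1,0}: k∈[1..4] ⇒ +0.002611 -0.113413 +0.821020 -0.990585 = -0.280368;  D = -0.080278-0.268629i
d^4_{0,0}: k∈[0..4] ⇒ +0.000217 -0.025135 +0.409397 -1.317201 +0.595966 = -0.336755;  D = -0.336755+0.000000i
d^4_{1,0}: k∈[0..3] ⇒ -0.002611 +0.113413 -0.821020 +0.990585 = +0.280368;  D = +0.080278-0.268629i
d^4_{2,0}: k∈[0..2] ⇒ +0.014903 -0.287695 +0.781004 = +0.508212;  D = -0.424879-0.278849i
d^4_{3,0}: k∈[0..1] ⇒ -0.050011 +0.362036 = +0.312025;  D = -0.238729+0.200918i
d^4_{4,0}: single k=0 term ⇒ +0.095146;  D = +0.037857+0.087290i
Y_4^{m'}(θ=1.0016,φ=5.349) and Σ D·Y over m':
  (+0.0379-0.0873i)·(-0.1845-0.1249i)  (+0.2387+0.2009i)·(-0.3802+0.1341i)  (-0.4249+0.2788i)·(-0.0719+0.2345i)  (-0.0803-0.2686i)·(-0.1234-0.1669i)  (-0.3368+0.0000i)·(-0.2921+0.0000i)  (+0.0803-0.2686i)·(+0.1234-0.1669i)  (-0.4249-0.2788i)·(-0.0719-0.2345i)  (-0.2387+0.2009i)·(+0.3802+0.1341i)  (+0.0379+0.0873i)·(-0.1845+0.1249i)
Y_4^0(R⁻¹ n̂) = -0.312378-0.000000i

Re=-0.3124 Im=0.0000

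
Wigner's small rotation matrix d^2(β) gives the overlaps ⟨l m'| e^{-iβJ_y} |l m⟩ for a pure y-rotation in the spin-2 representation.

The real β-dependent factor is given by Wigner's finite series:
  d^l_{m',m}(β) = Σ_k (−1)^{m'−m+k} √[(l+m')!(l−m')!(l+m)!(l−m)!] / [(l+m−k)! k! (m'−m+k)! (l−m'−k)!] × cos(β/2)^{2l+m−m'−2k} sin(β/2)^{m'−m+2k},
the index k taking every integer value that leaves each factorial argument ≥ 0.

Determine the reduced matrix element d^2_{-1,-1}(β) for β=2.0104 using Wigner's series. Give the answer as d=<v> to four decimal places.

d=-0.5317

d^2_{-1,-1}(β=2.0104) via Wigner's sum:
With c≡cos(β/2)=0.535919 and s≡sin(β/2)=0.844269, N=[1·6·1·6]^{1/2}=6.000000
k∈{0,1} keeps every argument non-negative
  k=0: (−1)^0·6.0000/(6)·0.5359^4·0.8443^0 = +0.082489
  k=1: (−1)^1·6.0000/(2)·0.5359^2·0.8443^2 = -0.614161
d^2_{-1,-1}(2.0104) = +0.082489 -0.614161 = -0.531671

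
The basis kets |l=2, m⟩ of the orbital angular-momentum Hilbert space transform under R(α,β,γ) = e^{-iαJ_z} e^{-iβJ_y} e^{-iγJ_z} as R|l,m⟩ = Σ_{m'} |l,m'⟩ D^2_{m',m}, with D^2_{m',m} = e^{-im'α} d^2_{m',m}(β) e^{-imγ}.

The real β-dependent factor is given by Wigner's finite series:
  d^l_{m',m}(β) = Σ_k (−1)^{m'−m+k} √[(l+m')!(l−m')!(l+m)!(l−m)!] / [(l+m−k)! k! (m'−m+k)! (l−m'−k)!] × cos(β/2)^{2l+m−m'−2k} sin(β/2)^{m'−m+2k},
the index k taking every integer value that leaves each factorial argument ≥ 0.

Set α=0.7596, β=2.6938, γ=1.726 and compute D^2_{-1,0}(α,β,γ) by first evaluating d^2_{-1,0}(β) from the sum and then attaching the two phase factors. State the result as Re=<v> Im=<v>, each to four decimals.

Split into d^2_{-1,0}(β=2.6938) × two z-phases.
With c≡cos(β/2)=0.222030 and s≡sin(β/2)=0.975040, N=[1·6·2·2]^{1/2}=4.898979
k∈{1,2} keeps every argument non-negative
  k=1: (−1)^0·4.8990/(2)·0.2220^3·0.9750^1 = +0.026142
  k=2: (−1)^1·4.8990/(2)·0.2220^1·0.9750^3 = -0.504144
d^2_{-1,0}(2.6938) = +0.026142 -0.504144 = -0.478003
Phases: e^{-i·(-1)·0.7596}=+0.725112+0.688631i, e^{-i·(0)·1.726}=+1.000000+0.000000i ⇒ D=-0.346605-0.329168i

Re=-0.3466 Im=-0.3292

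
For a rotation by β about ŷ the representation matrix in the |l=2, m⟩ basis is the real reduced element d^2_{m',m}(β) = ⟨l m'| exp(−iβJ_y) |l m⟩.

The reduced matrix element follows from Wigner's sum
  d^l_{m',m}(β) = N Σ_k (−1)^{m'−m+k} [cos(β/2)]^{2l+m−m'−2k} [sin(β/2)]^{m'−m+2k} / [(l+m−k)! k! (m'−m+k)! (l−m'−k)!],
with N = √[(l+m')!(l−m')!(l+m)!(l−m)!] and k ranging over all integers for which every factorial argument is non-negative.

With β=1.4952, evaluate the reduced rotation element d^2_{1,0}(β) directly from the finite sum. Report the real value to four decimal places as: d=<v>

d^2_{1,0}(β=1.4952) via Wigner's sum:
Half-angle: c=0.733323, s=0.679881. N=√(6·1·2·2)=4.898979
Admissible k: 0..1 (factorial args all ≥0)
  k=0: (−1)^1·4.8990/(2)·0.7333^3·0.6799^1 = -0.656740
  k=1: (−1)^2·4.8990/(2)·0.7333^1·0.6799^3 = +0.564507
d^2_{1,0}(1.4952) = -0.656740 +0.564507 = -0.092234

d=-0.0922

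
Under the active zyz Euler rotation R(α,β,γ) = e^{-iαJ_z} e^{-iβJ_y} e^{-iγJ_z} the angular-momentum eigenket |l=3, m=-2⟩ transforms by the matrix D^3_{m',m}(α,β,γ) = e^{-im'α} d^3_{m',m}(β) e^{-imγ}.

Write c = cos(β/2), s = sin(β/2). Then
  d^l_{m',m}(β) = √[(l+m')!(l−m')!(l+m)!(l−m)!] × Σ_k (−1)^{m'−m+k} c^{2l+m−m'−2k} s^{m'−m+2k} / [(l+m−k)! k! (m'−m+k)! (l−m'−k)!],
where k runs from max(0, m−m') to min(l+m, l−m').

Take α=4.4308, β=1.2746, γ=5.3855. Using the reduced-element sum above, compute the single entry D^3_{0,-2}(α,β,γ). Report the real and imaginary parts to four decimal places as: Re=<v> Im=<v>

Re=-0.0814 Im=-0.3564

Split into d^3_{0,-2}(β=1.2746) × two z-phases.
With c≡cos(β/2)=0.803705 and s≡sin(β/2)=0.595028, N=[6·6·1·120]^{1/2}=65.726707
k: max(0,(-2)−(0))=0 … min(3+(-2),3−(0))=1
  k=0: (−1)^2·65.7267/(12)·0.8037^4·0.5950^2 = +0.809137
  k=1: (−1)^3·65.7267/(12)·0.8037^2·0.5950^4 = -0.443509
d^3_{0,-2}(1.2746) = +0.809137 -0.443509 = +0.365628
Attach z-rotation phases: D = e^{-i(0)(4.4308)}·(+0.365628)·e^{-i(-2)(5.3855)} = -0.081422-0.356447i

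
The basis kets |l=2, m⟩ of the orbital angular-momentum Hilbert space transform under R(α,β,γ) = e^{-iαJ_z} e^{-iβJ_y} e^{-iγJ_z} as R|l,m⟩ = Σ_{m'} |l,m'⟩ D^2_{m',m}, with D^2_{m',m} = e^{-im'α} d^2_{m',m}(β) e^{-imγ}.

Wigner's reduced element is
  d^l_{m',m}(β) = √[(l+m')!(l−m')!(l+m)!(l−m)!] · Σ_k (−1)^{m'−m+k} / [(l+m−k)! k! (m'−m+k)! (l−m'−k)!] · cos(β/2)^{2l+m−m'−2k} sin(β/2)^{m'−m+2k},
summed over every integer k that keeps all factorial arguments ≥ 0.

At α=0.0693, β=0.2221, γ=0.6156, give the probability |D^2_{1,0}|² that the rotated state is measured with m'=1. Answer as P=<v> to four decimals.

P=0.0693

D^2_{1,0}(0.0693,0.2221,0.6156) = e^{-i·1·0.0693}·d^2_{1,0}(0.2221)·e^{-i·0·0.6156}. Compute d first:
c=cos(0.2221/2)=0.993840, s=sin(0.2221/2)=0.110822; N=√[6·1·2·2]=4.898979
The bounds max(0,m−m')=0 and min(l+m,l−m')=1 give 2 terms
  k=0: (−1)^1·4.8990/(2)·0.9938^3·0.1108^1 = -0.266472
  k=1: (−1)^2·4.8990/(2)·0.9938^1·0.1108^3 = +0.003313
d^2_{1,0}(0.2221) = -0.266472 +0.003313 = -0.263158
|D^2_{1,0}|² = |d^2_{1,0}(β)|² = (-0.263158)² = 0.069252 (the z-rotation phases have unit modulus)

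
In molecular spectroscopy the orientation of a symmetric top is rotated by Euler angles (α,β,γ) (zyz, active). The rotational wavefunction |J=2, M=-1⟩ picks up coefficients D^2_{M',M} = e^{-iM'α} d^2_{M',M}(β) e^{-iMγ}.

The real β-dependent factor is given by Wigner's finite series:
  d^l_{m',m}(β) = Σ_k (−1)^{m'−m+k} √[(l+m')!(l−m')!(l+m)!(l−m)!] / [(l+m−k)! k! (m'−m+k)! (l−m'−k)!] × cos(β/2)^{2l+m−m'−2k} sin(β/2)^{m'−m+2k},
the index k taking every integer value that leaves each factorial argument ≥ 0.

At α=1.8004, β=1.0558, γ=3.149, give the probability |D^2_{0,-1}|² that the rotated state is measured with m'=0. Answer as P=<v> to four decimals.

P=0.2756

D^2_{0,-1}(1.8004,1.0558,3.149) = e^{-i·0·1.8004}·d^2_{0,-1}(1.0558)·e^{-i·-1·3.149}. Compute d first:
Half-angle: c=0.863867, s=0.503720. N=√(2·2·1·6)=4.898979
k∈{0,1} keeps every argument non-negative
  k=0: (−1)^1·4.8990/(2)·0.8639^3·0.5037^1 = -0.795436
  k=1: (−1)^2·4.8990/(2)·0.8639^1·0.5037^3 = +0.270452
d^2_{0,-1}(1.0558) = -0.795436 +0.270452 = -0.524984
|D^2_{0,-1}|² = |d^2_{0,-1}(β)|² = (-0.524984)² = 0.275608 (the z-rotation phases have unit modulus)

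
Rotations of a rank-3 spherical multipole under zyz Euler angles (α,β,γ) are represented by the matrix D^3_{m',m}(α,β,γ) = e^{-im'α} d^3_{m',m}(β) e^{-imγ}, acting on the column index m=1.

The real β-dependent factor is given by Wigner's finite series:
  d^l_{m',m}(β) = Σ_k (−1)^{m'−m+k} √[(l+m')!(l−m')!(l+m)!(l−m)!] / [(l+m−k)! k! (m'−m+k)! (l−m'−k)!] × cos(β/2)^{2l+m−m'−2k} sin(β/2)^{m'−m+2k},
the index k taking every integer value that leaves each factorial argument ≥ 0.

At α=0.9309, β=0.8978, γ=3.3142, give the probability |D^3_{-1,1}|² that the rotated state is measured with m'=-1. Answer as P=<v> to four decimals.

First d^3_{-1,1}(β=0.8978), then the phase factors e^{-i(-1)α} and e^{-i(1)γ}:
With c≡cos(β/2)=0.900925 and s≡sin(β/2)=0.433975, N=[2·24·24·2]^{1/2}=48.000000
The bounds max(0,m−m')=2 and min(l+m,l−m')=4 give 3 terms
  k=2: (−1)^0·48.0000/(8)·0.9009^4·0.4340^2 = +0.744449
  k=3: (−1)^1·48.0000/(6)·0.9009^2·0.4340^4 = -0.230317
  k=4: (−1)^2·48.0000/(48)·0.9009^0·0.4340^6 = +0.006680
d^3_{-1,1}(0.8978) = +0.744449 -0.230317 +0.006680 = +0.520812
|D^3_{-1,1}|² = |d^3_{-1,1}(β)|² = (+0.520812)² = 0.271245 (the z-rotation phases have unit modulus)

P=0.2712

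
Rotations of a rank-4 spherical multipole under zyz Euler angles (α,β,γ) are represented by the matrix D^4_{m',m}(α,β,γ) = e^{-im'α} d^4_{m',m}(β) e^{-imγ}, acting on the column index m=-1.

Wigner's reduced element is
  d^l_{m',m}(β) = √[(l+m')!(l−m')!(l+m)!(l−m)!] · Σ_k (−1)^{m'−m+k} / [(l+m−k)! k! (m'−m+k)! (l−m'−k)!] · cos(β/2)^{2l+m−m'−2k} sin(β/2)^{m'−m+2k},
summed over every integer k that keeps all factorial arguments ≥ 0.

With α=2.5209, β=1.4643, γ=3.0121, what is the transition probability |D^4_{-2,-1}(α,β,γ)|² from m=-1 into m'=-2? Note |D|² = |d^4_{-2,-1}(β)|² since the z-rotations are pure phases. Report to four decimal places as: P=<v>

P=0.0951

Split into d^4_{-2,-1}(β=1.4643) × two z-phases.
Half-angle: c=0.743739, s=0.668470. N=√(2·720·6·120)=1018.233765
k∈{1,2,3} keeps every argument non-negative
  k=1: (−1)^0·1018.2338/(240)·0.7437^7·0.6685^1 = +0.356995
  k=2: (−1)^1·1018.2338/(48)·0.7437^5·0.6685^3 = -1.441966
  k=3: (−1)^2·1018.2338/(72)·0.7437^3·0.6685^5 = +0.776581
d^4_{-2,-1}(1.4643) = +0.356995 -1.441966 +0.776581 = -0.308390
|D^4_{-2,-1}|² = |d^4_{-2,-1}(β)|² = (-0.308390)² = 0.095104 (the z-rotation phases have unit modulus)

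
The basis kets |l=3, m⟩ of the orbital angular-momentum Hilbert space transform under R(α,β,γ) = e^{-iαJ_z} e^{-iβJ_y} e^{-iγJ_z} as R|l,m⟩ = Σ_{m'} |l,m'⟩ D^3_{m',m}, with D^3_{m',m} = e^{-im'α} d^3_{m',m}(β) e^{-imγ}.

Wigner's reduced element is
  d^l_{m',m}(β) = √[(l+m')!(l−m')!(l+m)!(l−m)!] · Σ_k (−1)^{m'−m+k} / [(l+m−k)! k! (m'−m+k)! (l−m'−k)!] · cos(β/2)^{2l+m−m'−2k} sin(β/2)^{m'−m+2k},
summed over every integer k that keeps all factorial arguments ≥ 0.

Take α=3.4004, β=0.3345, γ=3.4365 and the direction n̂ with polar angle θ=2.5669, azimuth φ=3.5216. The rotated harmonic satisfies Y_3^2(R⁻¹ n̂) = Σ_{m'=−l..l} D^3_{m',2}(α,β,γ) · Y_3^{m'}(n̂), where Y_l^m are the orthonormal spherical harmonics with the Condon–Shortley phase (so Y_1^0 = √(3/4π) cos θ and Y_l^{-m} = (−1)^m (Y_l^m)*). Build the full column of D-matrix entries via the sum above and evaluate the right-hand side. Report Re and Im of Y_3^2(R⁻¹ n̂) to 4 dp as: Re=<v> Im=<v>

Re=-0.3563 Im=0.1603

Need the full column D^3_{m',2} for m'=−3..3 at α=3.4004, β=0.3345, γ=3.4365.
cos(β/2)=0.986046, sin(β/2)=0.166471
d^3_{-3,2}: single k=5 term ⇒ +0.000309;  D = -0.000303-0.000057i
d^3_{-2,2}: k∈[4..5] ⇒ +0.003734 -0.000021 = +0.003712;  D = +0.003703-0.000268i
d^3_{-1,2}: k∈[3..4] ⇒ +0.027973 -0.000399 = +0.027574;  D = -0.026078+0.008962i
d^3_{0,2}: k∈[2..3] ⇒ +0.143492 -0.004090 = +0.139402;  D = +0.115850-0.077537i
d^3_{1,2}: k∈[1..2] ⇒ +0.490711 -0.027973 = +0.462738;  D = -0.305878+0.347225i
d^3_{2,2}: k∈[0..1] ⇒ +0.919145 -0.130990 = +0.788155;  D = +0.352276-0.705046i
d^3_{3,2}: single k=0 term ⇒ -0.380103;  D = +0.077213-0.372178i
Y_3^{m'}(θ=2.5669,φ=3.5216) and Σ D·Y over m':
  (-0.0003-0.0001i)·(-0.0280+0.0609i)  (+0.0037-0.0003i)·(-0.1837+0.1746i)  (-0.0261+0.0090i)·(-0.4115+0.1644i)  (+0.1158-0.0775i)·(-0.1637+0.0000i)  (-0.3059+0.3472i)·(+0.4115+0.1644i)  (+0.3523-0.7050i)·(-0.1837-0.1746i)  (+0.0772-0.3722i)·(+0.0280+0.0609i)
Y_3^2(R⁻¹ n̂) = -0.356296+0.160317i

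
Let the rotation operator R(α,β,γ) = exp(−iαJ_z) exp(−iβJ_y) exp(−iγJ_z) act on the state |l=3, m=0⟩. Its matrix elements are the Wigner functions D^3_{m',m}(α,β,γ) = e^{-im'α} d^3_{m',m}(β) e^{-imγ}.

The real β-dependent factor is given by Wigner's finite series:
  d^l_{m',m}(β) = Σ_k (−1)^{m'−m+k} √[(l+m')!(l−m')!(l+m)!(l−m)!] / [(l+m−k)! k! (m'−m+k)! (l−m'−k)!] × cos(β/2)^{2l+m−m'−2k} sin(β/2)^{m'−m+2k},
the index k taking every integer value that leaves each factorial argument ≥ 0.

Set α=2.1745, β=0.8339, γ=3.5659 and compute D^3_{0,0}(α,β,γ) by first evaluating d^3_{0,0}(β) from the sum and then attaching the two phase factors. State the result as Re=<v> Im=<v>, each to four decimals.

Re=-0.2494 Im=0.0000

First d^3_{0,0}(β=0.8339), then the phase factors e^{-i(0)α} and e^{-i(0)γ}:
c=cos(0.8339/2)=0.914328, s=sin(0.8339/2)=0.404974; N=√[6·6·6·6]=36.000000
k∈{0,1,2,3} keeps every argument non-negative
  k=0: (−1)^0·36.0000/(36)·0.9143^6·0.4050^0 = +0.584269
  k=1: (−1)^1·36.0000/(4)·0.9143^4·0.4050^2 = -1.031584
  k=2: (−1)^2·36.0000/(4)·0.9143^2·0.4050^4 = +0.202374
  k=3: (−1)^3·36.0000/(36)·0.9143^0·0.4050^6 = -0.004411
d^3_{0,0}(0.8339) = +0.584269 -1.031584 +0.202374 -0.004411 = -0.249353
D = (+1.000000+0.000000i)·(-0.249353)·(+1.000000+0.000000i) = -0.249353+0.000000i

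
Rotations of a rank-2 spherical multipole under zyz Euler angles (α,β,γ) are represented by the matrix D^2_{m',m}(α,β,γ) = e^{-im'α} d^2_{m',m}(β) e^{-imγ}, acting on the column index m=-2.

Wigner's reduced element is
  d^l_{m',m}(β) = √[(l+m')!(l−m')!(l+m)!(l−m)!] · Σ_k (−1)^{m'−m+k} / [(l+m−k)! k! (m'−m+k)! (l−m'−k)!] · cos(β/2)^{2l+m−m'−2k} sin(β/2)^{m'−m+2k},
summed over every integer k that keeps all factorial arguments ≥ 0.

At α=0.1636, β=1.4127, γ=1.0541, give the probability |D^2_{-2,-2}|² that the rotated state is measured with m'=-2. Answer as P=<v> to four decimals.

P=0.1122

Split into d^2_{-2,-2}(β=1.4127) × two z-phases.
Half-angle: c=0.760736, s=0.649061. N=√(1·24·1·24)=24.000000
The bounds max(0,m−m')=0 and min(l+m,l−m')=0 give 1 term
  k=0: (−1)^0·24.0000/(24)·0.7607^4·0.6491^0 = +0.334916
d^2_{-2,-2}(1.4127) = +0.334916
|D^2_{-2,-2}|² = |d^2_{-2,-2}(β)|² = (+0.334916)² = 0.112169 (the z-rotation phases have unit modulus)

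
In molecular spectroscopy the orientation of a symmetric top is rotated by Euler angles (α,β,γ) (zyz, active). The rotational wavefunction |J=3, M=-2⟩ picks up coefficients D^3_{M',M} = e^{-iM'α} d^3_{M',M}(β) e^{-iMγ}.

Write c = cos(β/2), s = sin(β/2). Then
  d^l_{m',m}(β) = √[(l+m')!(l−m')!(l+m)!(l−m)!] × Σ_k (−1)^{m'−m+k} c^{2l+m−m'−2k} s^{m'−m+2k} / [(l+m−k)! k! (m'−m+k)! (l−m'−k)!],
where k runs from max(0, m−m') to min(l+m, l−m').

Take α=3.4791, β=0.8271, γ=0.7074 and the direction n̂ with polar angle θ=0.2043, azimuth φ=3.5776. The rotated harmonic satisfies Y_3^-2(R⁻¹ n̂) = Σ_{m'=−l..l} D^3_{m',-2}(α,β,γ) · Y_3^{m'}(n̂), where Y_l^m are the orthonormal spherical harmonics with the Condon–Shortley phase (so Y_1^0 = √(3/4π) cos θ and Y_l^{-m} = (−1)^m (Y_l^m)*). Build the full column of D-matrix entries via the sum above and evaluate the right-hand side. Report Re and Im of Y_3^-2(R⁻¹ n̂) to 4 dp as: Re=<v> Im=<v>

Re=0.0248 Im=0.2821

Need the full column D^3_{m',-2} for m'=−3..3 at α=3.4791, β=0.8271, γ=0.7074.
cos(β/2)=0.915700, sin(β/2)=0.401863
d^3_{-3,-2}: single k=1 term ⇒ +0.633752;  D = +0.478845-0.415150i
d^3_{-2,-2}: k∈[0..1] ⇒ +0.589548 -0.567725 = +0.021823;  D = -0.010825+0.018949i
d^3_{-1,-2}: k∈[0..1] ⇒ -0.818170 +0.315154 = -0.503016;  D = -0.090803+0.494753i
d^3_{0,-2}: k∈[0..1] ⇒ +0.621912 -0.119778 = +0.502133;  D = +0.078014+0.496036i
d^3_{1,-2}: k∈[0..1] ⇒ -0.315154 +0.030349 = -0.284805;  D = +0.134916+0.250822i
d^3_{2,-2}: k∈[0..1] ⇒ +0.109342 -0.004212 = +0.105130;  D = +0.077651+0.070871i
d^3_{3,-2}: single k=0 term ⇒ -0.023508;  D = +0.021631+0.009204i
Y_3^{m'}(θ=0.2043,φ=3.5776) and Σ D·Y over m':
  (+0.4788-0.4151i)·(-0.0009+0.0034i)  (-0.0108+0.0189i)·(+0.0265-0.0315i)  (-0.0908+0.4948i)·(-0.2255+0.1051i)  (+0.0780+0.4960i)·(+0.6556+0.0000i)  (+0.1349+0.2508i)·(+0.2255+0.1051i)  (+0.0777+0.0709i)·(+0.0265+0.0315i)  (+0.0216+0.0092i)·(+0.0009+0.0034i)
Y_3^-2(R⁻¹ n̂) = +0.024800+0.282081i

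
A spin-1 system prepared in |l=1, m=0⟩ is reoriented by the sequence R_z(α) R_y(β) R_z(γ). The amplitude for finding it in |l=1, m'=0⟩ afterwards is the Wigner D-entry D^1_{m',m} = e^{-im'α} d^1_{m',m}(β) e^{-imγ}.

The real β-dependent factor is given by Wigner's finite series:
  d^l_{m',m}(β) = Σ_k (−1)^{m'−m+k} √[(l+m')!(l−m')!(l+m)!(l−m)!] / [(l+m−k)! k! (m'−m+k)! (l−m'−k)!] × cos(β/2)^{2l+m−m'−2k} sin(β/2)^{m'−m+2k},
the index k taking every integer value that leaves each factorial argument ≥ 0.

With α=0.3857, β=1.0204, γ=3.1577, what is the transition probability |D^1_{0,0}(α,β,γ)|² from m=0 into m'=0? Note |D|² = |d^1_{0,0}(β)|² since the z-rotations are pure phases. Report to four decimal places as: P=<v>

P=0.2736

D^1_{0,0}(0.3857,1.0204,3.1577) = e^{-i·0·0.3857}·d^1_{0,0}(1.0204)·e^{-i·0·3.1577}. Compute d first:
With c≡cos(β/2)=0.872647 and s≡sin(β/2)=0.488352, N=[1·1·1·1]^{1/2}=1.000000
k: max(0,(0)−(0))=0 … min(1+(0),1−(0))=1
  k=0: (−1)^0·1.0000/(1)·0.8726^2·0.4884^0 = +0.761513
  k=1: (−1)^1·1.0000/(1)·0.8726^0·0.4884^2 = -0.238487
d^1_{0,0}(1.0204) = +0.761513 -0.238487 = +0.523025
|D^1_{0,0}|² = |d^1_{0,0}(β)|² = (+0.523025)² = 0.273555 (the z-rotation phases have unit modulus)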